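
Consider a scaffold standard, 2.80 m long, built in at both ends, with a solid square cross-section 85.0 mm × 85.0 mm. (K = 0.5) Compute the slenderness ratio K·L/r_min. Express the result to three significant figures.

λ ≈ 57.1

For a square r = a/√12 = 85.0/√12 = 24.54 mm
L_e = K·L = 0.5 × 2.80 m = 1.400 m = 1400.0 mm
λ = L_e / r_min = 1400.0 / 24.54 = 57.1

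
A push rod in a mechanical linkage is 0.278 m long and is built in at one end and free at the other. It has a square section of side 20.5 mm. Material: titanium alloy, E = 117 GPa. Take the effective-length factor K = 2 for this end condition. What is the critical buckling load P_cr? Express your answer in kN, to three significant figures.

P_cr ≈ 55.0 kN

I = a⁴/12 = 20.5⁴/12 = 1.472×10^4 mm⁴
I = 1.472×10^4 mm⁴ = 1.472×10^-8 m⁴
Effective length L_e = K·L = 2 × 0.278 = 0.5560 m
P_cr = π²EI / L_e² = π² × 117×10⁹ × 1.472×10^-8 / 0.5560² = 5.498×10^4 N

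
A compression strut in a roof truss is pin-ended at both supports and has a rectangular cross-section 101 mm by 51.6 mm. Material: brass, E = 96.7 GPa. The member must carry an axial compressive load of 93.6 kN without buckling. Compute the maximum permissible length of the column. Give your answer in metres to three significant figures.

L_max ≈ 3.43 m

Buckling occurs about the weak axis: I_min = h·b³/12 with b = 51.6 mm (the shorter side).
I_min = 101×51.6³/12 = 1.156×10^6 mm⁴
I = 1.156×10^-6 m⁴
At the buckling limit P_cr = P = 9.360×10^4 N
From P_cr = π²EI/(K·L)²:  L = (1/K)·√(π²EI/P_cr) = (1/1)·√(π²×9.67×10^10×1.156×10^-6/9.360×10^4)
L = 3.43 m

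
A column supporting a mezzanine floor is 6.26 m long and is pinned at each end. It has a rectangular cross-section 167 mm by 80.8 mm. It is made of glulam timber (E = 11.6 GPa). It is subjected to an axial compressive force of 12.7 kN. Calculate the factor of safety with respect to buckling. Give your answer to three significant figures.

Buckling occurs about the weak axis: I_min = h·b³/12 with b = 80.8 mm (the shorter side).
I_min = 167×80.8³/12 = 7.341×10^6 mm⁴
I = 7.341×10^6 mm⁴ = 7.341×10^-6 m⁴
Effective length L_e = K·L = 1 × 6.26 = 6.260 m
P_cr = π²EI / L_e² = π² × 11.6×10⁹ × 7.341×10^-6 / 6.260² = 2.145×10^4 N
Factor of safety n = P_cr / P = 21.448 / 12.7 = 1.69

n ≈ 1.69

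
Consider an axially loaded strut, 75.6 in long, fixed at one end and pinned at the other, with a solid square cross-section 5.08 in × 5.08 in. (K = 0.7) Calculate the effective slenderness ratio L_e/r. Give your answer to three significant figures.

I = a⁴/12 = 5.08⁴/12 = 55.50 in⁴
A = 25.81 in²;  r_min = √(I/A) = √(55.50/25.81) = 1.466 in
L_e = K·L = 0.7 × 75.6 = 52.92 in
λ = L_e / r_min = 52.920 / 1.466 = 36.1

λ ≈ 36.1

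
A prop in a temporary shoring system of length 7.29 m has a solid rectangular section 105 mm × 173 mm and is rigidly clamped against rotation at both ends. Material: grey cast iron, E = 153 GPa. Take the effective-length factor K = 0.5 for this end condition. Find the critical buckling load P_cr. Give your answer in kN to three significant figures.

P_cr ≈ 1900 kN

Buckling occurs about the weak axis: I_min = h·b³/12 with b = 105 mm (the shorter side).
I_min = 173×105³/12 = 1.669×10^7 mm⁴
I = 1.669×10^7 mm⁴ = 1.669×10^-5 m⁴
Effective length L_e = K·L = 0.5 × 7.29 = 3.645 m
P_cr = π²EI / L_e² = π² × 153×10⁹ × 1.669×10^-5 / 3.645² = 1.897×10^6 N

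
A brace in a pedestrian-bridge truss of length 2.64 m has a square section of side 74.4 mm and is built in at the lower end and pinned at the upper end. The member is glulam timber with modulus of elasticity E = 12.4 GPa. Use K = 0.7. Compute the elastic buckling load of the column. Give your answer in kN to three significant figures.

I = a⁴/12 = 74.4⁴/12 = 2.553×10^6 mm⁴
I = 2.553×10^6 mm⁴ = 2.553×10^-6 m⁴
Effective length L_e = K·L = 0.7 × 2.64 = 1.848 m
P_cr = π²EI / L_e² = π² × 12.4×10⁹ × 2.553×10^-6 / 1.848² = 9.150×10^4 N

P_cr ≈ 91.5 kN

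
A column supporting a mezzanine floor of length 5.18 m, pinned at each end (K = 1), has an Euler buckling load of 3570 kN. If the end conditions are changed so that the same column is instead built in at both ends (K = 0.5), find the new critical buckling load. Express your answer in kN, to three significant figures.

P_cr ≈ 14300 kN

P_cr ∝ 1/K², so P_cr,new = P_cr,old × (K_old/K_new)² = 3570 × (1/0.5)²
= 3570 × 4.000 = 14300 kN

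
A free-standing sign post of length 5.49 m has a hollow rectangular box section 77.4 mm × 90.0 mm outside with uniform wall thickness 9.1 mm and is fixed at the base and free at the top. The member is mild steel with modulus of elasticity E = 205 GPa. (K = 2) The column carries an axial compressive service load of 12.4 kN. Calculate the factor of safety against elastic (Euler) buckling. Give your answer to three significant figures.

Inner dimensions: h_i = 90.0 − 2×9.1 = 71.80 mm, b_i = 77.4 − 2×9.1 = 59.20 mm
Weak-axis I_min = (h_o·b_o³ − h_i·b_i³)/12 with b_o = 77.4, b_i = 59.20 mm (shorter outer/inner sides).
I_min = (90.0×77.4³ − 71.80×59.20³)/12 = 2.236×10^6 mm⁴
I = 2.236×10^6 mm⁴ = 2.236×10^-6 m⁴
Effective length L_e = K·L = 2 × 5.49 = 10.98 m
P_cr = π²EI / L_e² = π² × 205×10⁹ × 2.236×10^-6 / 10.98² = 3.753×10^4 N
Factor of safety n = P_cr / P = 37.529 / 12.4 = 3.03

n ≈ 3.03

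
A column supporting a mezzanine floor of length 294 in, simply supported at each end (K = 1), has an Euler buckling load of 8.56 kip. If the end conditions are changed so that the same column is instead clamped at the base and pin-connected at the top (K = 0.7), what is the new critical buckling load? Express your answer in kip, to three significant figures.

P_cr ∝ 1/K², so P_cr,new = P_cr,old × (K_old/K_new)² = 8.56 × (1/0.7)²
= 8.56 × 2.041 = 17.5 kip

P_cr ≈ 17.5 kip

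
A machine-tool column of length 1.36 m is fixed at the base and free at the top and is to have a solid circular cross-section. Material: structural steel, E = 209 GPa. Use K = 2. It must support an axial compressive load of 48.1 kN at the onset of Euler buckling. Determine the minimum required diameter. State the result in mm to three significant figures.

d ≈ 43.3 mm

L_e = K·L = 2 × 1.36 = 2.720 m
Required I = P_cr·L_e²/(π²E) = 4.810×10^4 × 2.720² / (π² × 2.09×10^11) = 1.725×10^-7 m⁴
I_req = 1.725×10^5 mm⁴
Solid circle: I = πd⁴/64  ⇒  d = (64I/π)^(1/4) = (64×1.725×10^5/π)^(1/4) = 43.3 mm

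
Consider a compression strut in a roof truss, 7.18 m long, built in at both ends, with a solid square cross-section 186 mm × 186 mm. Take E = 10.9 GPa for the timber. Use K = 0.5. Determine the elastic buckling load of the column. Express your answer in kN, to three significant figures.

P_cr ≈ 833 kN

I = a⁴/12 = 186⁴/12 = 9.974×10^7 mm⁴
I = 9.974×10^7 mm⁴ = 9.974×10^-5 m⁴
Effective length L_e = K·L = 0.5 × 7.18 = 3.590 m
P_cr = π²EI / L_e² = π² × 10.9×10⁹ × 9.974×10^-5 / 3.590² = 8.325×10^5 N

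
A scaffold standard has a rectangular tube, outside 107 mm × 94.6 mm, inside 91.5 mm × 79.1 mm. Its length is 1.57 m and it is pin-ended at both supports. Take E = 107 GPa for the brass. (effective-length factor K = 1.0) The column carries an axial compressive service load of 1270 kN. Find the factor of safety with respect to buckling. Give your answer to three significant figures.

n ≈ 1.27

Weak-axis I_min = (h_o·b_o³ − h_i·b_i³)/12 with b_o = 94.6, b_i = 79.10 mm (shorter outer/inner sides).
I_min = (107×94.6³ − 91.50×79.10³)/12 = 3.775×10^6 mm⁴
I = 3.775×10^6 mm⁴ = 3.775×10^-6 m⁴
Effective length L_e = K·L = 1 × 1.57 = 1.570 m
P_cr = π²EI / L_e² = π² × 107×10⁹ × 3.775×10^-6 / 1.570² = 1.617×10^6 N
Factor of safety n = P_cr / P = 1617.4 / 1270 = 1.27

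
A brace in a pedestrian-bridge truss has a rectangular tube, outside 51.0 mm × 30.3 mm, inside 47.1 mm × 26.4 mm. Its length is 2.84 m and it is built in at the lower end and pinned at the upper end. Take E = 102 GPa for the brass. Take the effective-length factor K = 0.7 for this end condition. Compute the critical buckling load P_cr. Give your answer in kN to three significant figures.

P_cr ≈ 11.7 kN

Weak-axis I_min = (h_o·b_o³ − h_i·b_i³)/12 with b_o = 30.3, b_i = 26.40 mm (shorter outer/inner sides).
I_min = (51.0×30.3³ − 47.10×26.40³)/12 = 4.601×10^4 mm⁴
I = 4.601×10^4 mm⁴ = 4.601×10^-8 m⁴
Effective length L_e = K·L = 0.7 × 2.84 = 1.988 m
P_cr = π²EI / L_e² = π² × 102×10⁹ × 4.601×10^-8 / 1.988² = 1.172×10^4 N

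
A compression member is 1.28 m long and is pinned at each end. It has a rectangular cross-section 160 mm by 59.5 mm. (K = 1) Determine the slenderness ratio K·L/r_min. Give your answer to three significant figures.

For a rectangle r_min = b/√12 = 59.5/√12 = 17.18 mm
L_e = K·L = 1 × 1.28 m = 1.280 m = 1280.0 mm
λ = L_e / r_min = 1280.0 / 17.18 = 74.5

λ ≈ 74.5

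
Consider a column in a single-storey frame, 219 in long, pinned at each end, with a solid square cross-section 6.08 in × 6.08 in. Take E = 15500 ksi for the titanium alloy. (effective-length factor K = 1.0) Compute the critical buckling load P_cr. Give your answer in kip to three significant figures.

I = a⁴/12 = 6.08⁴/12 = 113.9 in⁴
Effective length L_e = K·L = 1 × 219 = 219.0 in
P_cr = π²EI / L_e² = π² × 15500×10³ × 113.9 / 219.0² = 3.632×10^5 lb

P_cr ≈ 363 kip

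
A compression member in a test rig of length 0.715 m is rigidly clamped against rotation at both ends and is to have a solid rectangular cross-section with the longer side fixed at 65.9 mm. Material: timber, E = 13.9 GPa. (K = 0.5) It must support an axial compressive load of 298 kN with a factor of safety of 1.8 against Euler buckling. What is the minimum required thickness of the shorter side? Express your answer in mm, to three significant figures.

Required P_cr = n·P = 1.8 × 298 = 536.4 kN
L_e = K·L = 0.5 × 0.715 = 0.3575 m
Required I = P_cr·L_e²/(π²E) = 5.364×10^5 × 0.3575² / (π² × 1.39×10^10) = 4.997×10^-7 m⁴
I_req = 4.997×10^5 mm⁴
Rectangle, weak axis: I_min = h·b³/12 with h = 65.9 mm fixed  ⇒  b = (12I/h)^(1/3) = 45.0 mm

b ≈ 45.0 mm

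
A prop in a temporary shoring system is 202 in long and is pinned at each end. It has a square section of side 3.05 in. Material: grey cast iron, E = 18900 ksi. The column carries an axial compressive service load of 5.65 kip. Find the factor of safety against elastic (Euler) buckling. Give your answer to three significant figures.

I = a⁴/12 = 3.05⁴/12 = 7.211 in⁴
Effective length L_e = K·L = 1 × 202 = 202.0 in
P_cr = π²EI / L_e² = π² × 18900×10³ × 7.211 / 202.0² = 3.297×10^4 lb
Factor of safety n = P_cr / P = 32.967 / 5.65 = 5.83

n ≈ 5.83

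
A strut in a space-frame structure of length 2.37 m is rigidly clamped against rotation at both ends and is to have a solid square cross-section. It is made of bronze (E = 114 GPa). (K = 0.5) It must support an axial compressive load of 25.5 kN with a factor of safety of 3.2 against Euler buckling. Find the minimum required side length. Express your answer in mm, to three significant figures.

a ≈ 33.2 mm

Required P_cr = n·P = 3.2 × 25.5 = 81.60 kN
L_e = K·L = 0.5 × 2.37 = 1.185 m
Required I = P_cr·L_e²/(π²E) = 8.160×10^4 × 1.185² / (π² × 1.14×10^11) = 1.018×10^-7 m⁴
I_req = 1.018×10^5 mm⁴
Solid square: I = a⁴/12  ⇒  a = (12I)^(1/4) = (12×1.018×10^5)^(1/4) = 33.2 mm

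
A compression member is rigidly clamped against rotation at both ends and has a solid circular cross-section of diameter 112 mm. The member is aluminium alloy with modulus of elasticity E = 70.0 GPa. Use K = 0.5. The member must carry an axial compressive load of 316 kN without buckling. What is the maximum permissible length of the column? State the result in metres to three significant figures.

I = πd⁴/64 = π×112⁴/64 = 7.724×10^6 mm⁴
I = 7.724×10^-6 m⁴
At the buckling limit P_cr = P = 3.160×10^5 N
From P_cr = π²EI/(K·L)²:  L = (1/K)·√(π²EI/P_cr) = (1/0.5)·√(π²×7.00×10^10×7.724×10^-6/3.160×10^5)
L = 8.22 m

L_max ≈ 8.22 m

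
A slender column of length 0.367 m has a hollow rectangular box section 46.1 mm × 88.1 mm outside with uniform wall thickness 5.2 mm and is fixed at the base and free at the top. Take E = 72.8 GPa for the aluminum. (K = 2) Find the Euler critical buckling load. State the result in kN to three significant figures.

P_cr ≈ 566 kN

Inner dimensions: h_i = 88.1 − 2×5.2 = 77.70 mm, b_i = 46.1 − 2×5.2 = 35.70 mm
Weak-axis I_min = (h_o·b_o³ − h_i·b_i³)/12 with b_o = 46.1, b_i = 35.70 mm (shorter outer/inner sides).
I_min = (88.1×46.1³ − 77.70×35.70³)/12 = 4.247×10^5 mm⁴
I = 4.247×10^5 mm⁴ = 4.247×10^-7 m⁴
Effective length L_e = K·L = 2 × 0.367 = 0.7340 m
P_cr = π²EI / L_e² = π² × 72.8×10⁹ × 4.247×10^-7 / 0.7340² = 5.664×10^5 N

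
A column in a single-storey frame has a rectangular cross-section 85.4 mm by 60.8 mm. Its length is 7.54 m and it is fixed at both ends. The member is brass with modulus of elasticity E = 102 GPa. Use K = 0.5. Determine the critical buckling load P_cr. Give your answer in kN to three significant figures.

P_cr ≈ 113 kN

Buckling occurs about the weak axis: I_min = h·b³/12 with b = 60.8 mm (the shorter side).
I_min = 85.4×60.8³/12 = 1.600×10^6 mm⁴
I = 1.600×10^6 mm⁴ = 1.600×10^-6 m⁴
Effective length L_e = K·L = 0.5 × 7.54 = 3.770 m
P_cr = π²EI / L_e² = π² × 102×10⁹ × 1.600×10^-6 / 3.770² = 1.133×10^5 N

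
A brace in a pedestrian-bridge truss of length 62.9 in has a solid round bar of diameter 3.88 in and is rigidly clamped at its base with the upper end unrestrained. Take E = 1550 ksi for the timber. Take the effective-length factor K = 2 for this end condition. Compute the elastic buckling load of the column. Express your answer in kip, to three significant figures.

I = πd⁴/64 = π×3.88⁴/64 = 11.12 in⁴
Effective length L_e = K·L = 2 × 62.9 = 125.8 in
P_cr = π²EI / L_e² = π² × 1550×10³ × 11.12 / 125.8² = 1.075×10^4 lb

P_cr ≈ 10.8 kip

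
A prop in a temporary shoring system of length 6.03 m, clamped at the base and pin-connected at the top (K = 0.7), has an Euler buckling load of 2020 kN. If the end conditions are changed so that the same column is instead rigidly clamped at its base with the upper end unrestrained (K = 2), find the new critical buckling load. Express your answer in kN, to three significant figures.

P_cr ∝ 1/K², so P_cr,new = P_cr,old × (K_old/K_new)² = 2020 × (0.7/2)²
= 2020 × 0.1225 = 247 kN

P_cr ≈ 247 kN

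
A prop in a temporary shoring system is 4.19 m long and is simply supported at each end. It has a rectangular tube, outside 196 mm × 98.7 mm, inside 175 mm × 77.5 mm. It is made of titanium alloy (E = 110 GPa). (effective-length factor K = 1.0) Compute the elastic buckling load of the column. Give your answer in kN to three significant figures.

P_cr ≈ 551 kN

Weak-axis I_min = (h_o·b_o³ − h_i·b_i³)/12 with b_o = 98.7, b_i = 77.50 mm (shorter outer/inner sides).
I_min = (196×98.7³ − 175.0×77.50³)/12 = 8.916×10^6 mm⁴
I = 8.916×10^6 mm⁴ = 8.916×10^-6 m⁴
Effective length L_e = K·L = 1 × 4.19 = 4.190 m
P_cr = π²EI / L_e² = π² × 110×10⁹ × 8.916×10^-6 / 4.190² = 5.514×10^5 N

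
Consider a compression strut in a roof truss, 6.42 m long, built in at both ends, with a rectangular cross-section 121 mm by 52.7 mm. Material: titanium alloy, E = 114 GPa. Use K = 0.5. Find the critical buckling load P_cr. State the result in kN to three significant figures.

Buckling occurs about the weak axis: I_min = h·b³/12 with b = 52.7 mm (the shorter side).
I_min = 121×52.7³/12 = 1.476×10^6 mm⁴
I = 1.476×10^6 mm⁴ = 1.476×10^-6 m⁴
Effective length L_e = K·L = 0.5 × 6.42 = 3.210 m
P_cr = π²EI / L_e² = π² × 114×10⁹ × 1.476×10^-6 / 3.210² = 1.612×10^5 N

P_cr ≈ 161 kN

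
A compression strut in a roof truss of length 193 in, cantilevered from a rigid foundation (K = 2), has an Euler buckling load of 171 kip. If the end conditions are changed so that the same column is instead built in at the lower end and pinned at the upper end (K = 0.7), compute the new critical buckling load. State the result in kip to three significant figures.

P_cr ∝ 1/K², so P_cr,new = P_cr,old × (K_old/K_new)² = 171 × (2/0.7)²
= 171 × 8.163 = 1400 kip

P_cr ≈ 1400 kip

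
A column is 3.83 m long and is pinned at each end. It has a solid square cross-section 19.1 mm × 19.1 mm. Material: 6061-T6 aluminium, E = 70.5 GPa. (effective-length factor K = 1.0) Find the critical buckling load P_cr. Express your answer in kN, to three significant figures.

I = a⁴/12 = 19.1⁴/12 = 1.109×10^4 mm⁴
I = 1.109×10^4 mm⁴ = 1.109×10^-8 m⁴
Effective length L_e = K·L = 1 × 3.83 = 3.830 m
P_cr = π²EI / L_e² = π² × 70.5×10⁹ × 1.109×10^-8 / 3.830² = 526.1 N

P_cr ≈ 0.526 kN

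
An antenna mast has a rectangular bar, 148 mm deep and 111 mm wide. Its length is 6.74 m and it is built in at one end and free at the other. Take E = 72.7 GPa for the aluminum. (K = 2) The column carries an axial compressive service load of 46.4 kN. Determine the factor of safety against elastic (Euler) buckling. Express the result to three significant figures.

Buckling occurs about the weak axis: I_min = h·b³/12 with b = 111 mm (the shorter side).
I_min = 148×111³/12 = 1.687×10^7 mm⁴
I = 1.687×10^7 mm⁴ = 1.687×10^-5 m⁴
Effective length L_e = K·L = 2 × 6.74 = 13.48 m
P_cr = π²EI / L_e² = π² × 72.7×10⁹ × 1.687×10^-5 / 13.48² = 6.660×10^4 N
Factor of safety n = P_cr / P = 66.605 / 46.4 = 1.44

n ≈ 1.44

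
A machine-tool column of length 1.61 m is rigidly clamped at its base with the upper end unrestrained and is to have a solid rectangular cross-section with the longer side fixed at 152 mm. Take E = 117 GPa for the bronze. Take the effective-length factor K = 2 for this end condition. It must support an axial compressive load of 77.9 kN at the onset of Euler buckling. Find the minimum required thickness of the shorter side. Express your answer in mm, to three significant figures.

b ≈ 38.1 mm

L_e = K·L = 2 × 1.61 = 3.220 m
Required I = P_cr·L_e²/(π²E) = 7.790×10^4 × 3.220² / (π² × 1.17×10^11) = 6.995×10^-7 m⁴
I_req = 6.995×10^5 mm⁴
Rectangle, weak axis: I_min = h·b³/12 with h = 152 mm fixed  ⇒  b = (12I/h)^(1/3) = 38.1 mm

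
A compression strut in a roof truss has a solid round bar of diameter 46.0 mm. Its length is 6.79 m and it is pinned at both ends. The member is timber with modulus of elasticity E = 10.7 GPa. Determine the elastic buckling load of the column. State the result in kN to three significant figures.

P_cr ≈ 0.503 kN

I = πd⁴/64 = π×46.0⁴/64 = 2.198×10^5 mm⁴
I = 2.198×10^5 mm⁴ = 2.198×10^-7 m⁴
Effective length L_e = K·L = 1 × 6.79 = 6.790 m
P_cr = π²EI / L_e² = π² × 10.7×10⁹ × 2.198×10^-7 / 6.790² = 503.4 N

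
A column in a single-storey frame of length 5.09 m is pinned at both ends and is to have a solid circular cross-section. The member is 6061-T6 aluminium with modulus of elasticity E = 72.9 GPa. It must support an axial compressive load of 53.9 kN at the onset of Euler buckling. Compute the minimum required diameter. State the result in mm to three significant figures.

d ≈ 79.3 mm

L_e = K·L = 1 × 5.09 = 5.090 m
Required I = P_cr·L_e²/(π²E) = 5.390×10^4 × 5.090² / (π² × 7.29×10^10) = 1.941×10^-6 m⁴
I_req = 1.941×10^6 mm⁴
Solid circle: I = πd⁴/64  ⇒  d = (64I/π)^(1/4) = (64×1.941×10^6/π)^(1/4) = 79.3 mm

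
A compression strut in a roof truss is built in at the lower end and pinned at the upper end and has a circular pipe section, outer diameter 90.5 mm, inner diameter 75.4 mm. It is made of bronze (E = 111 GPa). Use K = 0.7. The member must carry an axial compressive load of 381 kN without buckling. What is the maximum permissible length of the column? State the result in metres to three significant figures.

d_o = 90.5 mm, d_i = 75.4 mm
I = π(d_o⁴ − d_i⁴)/64 = π(90.5⁴ − 75.40⁴)/64 = 1.706×10^6 mm⁴
I = 1.706×10^-6 m⁴
At the buckling limit P_cr = P = 3.810×10^5 N
From P_cr = π²EI/(K·L)²:  L = (1/K)·√(π²EI/P_cr) = (1/0.7)·√(π²×1.11×10^11×1.706×10^-6/3.810×10^5)
L = 3.16 m

L_max ≈ 3.16 m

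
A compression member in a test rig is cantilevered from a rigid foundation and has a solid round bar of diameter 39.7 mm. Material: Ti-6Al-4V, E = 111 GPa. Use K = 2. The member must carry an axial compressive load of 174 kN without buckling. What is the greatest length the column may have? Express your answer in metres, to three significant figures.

L_max ≈ 0.438 m

I = πd⁴/64 = π×39.7⁴/64 = 1.219×10^5 mm⁴
I = 1.219×10^-7 m⁴
At the buckling limit P_cr = P = 1.740×10^5 N
From P_cr = π²EI/(K·L)²:  L = (1/K)·√(π²EI/P_cr) = (1/2)·√(π²×1.11×10^11×1.219×10^-7/1.740×10^5)
L = 0.438 m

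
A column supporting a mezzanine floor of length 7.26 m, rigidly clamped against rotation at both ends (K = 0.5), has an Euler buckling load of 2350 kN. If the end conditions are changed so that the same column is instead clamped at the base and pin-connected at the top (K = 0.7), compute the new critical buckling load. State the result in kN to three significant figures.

P_cr ∝ 1/K², so P_cr,new = P_cr,old × (K_old/K_new)² = 2350 × (0.5/0.7)²
= 2350 × 0.5102 = 1200 kN

P_cr ≈ 1200 kN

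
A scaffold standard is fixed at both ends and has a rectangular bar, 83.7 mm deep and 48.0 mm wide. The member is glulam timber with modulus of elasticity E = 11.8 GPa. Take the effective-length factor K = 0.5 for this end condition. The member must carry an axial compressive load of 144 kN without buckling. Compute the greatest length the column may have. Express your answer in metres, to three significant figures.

L_max ≈ 1.58 m

Buckling occurs about the weak axis: I_min = h·b³/12 with b = 48.0 mm (the shorter side).
I_min = 83.7×48.0³/12 = 7.714×10^5 mm⁴
I = 7.714×10^-7 m⁴
At the buckling limit P_cr = P = 1.440×10^5 N
From P_cr = π²EI/(K·L)²:  L = (1/K)·√(π²EI/P_cr) = (1/0.5)·√(π²×1.18×10^10×7.714×10^-7/1.440×10^5)
L = 1.58 m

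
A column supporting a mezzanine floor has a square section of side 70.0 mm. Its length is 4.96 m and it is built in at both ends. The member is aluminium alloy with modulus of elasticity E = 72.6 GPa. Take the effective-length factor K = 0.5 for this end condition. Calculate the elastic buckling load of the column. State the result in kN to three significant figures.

I = a⁴/12 = 70.0⁴/12 = 2.001×10^6 mm⁴
I = 2.001×10^6 mm⁴ = 2.001×10^-6 m⁴
Effective length L_e = K·L = 0.5 × 4.96 = 2.480 m
P_cr = π²EI / L_e² = π² × 72.6×10⁹ × 2.001×10^-6 / 2.480² = 2.331×10^5 N

P_cr ≈ 233 kN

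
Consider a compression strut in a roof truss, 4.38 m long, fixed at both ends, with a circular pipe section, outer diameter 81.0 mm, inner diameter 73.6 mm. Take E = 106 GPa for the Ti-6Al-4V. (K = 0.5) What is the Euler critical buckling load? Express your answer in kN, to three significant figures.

d_o = 81.0 mm, d_i = 73.6 mm
I = π(d_o⁴ − d_i⁴)/64 = π(81.0⁴ − 73.60⁴)/64 = 6.727×10^5 mm⁴
I = 6.727×10^5 mm⁴ = 6.727×10^-7 m⁴
Effective length L_e = K·L = 0.5 × 4.38 = 2.190 m
P_cr = π²EI / L_e² = π² × 106×10⁹ × 6.727×10^-7 / 2.190² = 1.467×10^5 N

P_cr ≈ 147 kN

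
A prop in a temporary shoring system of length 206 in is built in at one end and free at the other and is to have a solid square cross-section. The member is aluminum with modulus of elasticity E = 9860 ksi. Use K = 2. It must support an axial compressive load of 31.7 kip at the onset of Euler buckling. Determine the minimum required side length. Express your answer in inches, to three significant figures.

a ≈ 5.08 in

L_e = K·L = 2 × 206 = 412.0 in
Required I = P_cr·L_e²/(π²E) = 3.170×10^4 × 412.0² / (π² × 9.86×10^6) = 55.29 in⁴
Solid square: I = a⁴/12  ⇒  a = (12I)^(1/4) = (12×55.29)^(1/4) = 5.08 in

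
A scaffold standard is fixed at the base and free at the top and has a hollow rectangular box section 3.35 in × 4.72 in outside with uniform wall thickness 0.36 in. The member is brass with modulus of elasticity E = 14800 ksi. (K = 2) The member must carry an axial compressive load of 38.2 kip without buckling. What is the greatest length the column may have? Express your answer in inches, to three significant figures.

Inner dimensions: h_i = 4.72 − 2×0.36 = 4.000 in, b_i = 3.35 − 2×0.36 = 2.630 in
Weak-axis I_min = (h_o·b_o³ − h_i·b_i³)/12 with b_o = 3.35, b_i = 2.630 in (shorter outer/inner sides).
I_min = (4.72×3.35³ − 4.000×2.630³)/12 = 8.724 in⁴
At the buckling limit P_cr = P = 3.820×10^4 lb
From P_cr = π²EI/(K·L)²:  L = (1/K)·√(π²EI/P_cr) = (1/2)·√(π²×1.48×10^7×8.724/3.820×10^4)
L = 91.3 in

L_max ≈ 91.3 in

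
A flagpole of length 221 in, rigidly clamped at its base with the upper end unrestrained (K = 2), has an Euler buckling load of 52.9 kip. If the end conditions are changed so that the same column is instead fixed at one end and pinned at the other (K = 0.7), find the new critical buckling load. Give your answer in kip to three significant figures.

P_cr ≈ 432 kip

P_cr ∝ 1/K², so P_cr,new = P_cr,old × (K_old/K_new)² = 52.9 × (2/0.7)²
= 52.9 × 8.163 = 432 kip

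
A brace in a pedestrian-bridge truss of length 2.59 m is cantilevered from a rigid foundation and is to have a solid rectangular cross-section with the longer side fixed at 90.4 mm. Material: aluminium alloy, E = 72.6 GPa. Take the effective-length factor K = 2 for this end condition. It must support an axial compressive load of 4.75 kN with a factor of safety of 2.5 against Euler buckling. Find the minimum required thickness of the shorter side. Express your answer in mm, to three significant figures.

Required P_cr = n·P = 2.5 × 4.75 = 11.88 kN
L_e = K·L = 2 × 2.59 = 5.180 m
Required I = P_cr·L_e²/(π²E) = 1.188×10^4 × 5.180² / (π² × 7.26×10^10) = 4.447×10^-7 m⁴
I_req = 4.447×10^5 mm⁴
Rectangle, weak axis: I_min = h·b³/12 with h = 90.4 mm fixed  ⇒  b = (12I/h)^(1/3) = 38.9 mm

b ≈ 38.9 mm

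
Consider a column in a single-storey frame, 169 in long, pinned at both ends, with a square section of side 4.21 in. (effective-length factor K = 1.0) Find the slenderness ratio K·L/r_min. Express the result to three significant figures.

For a square r = a/√12 = 4.21/√12 = 1.215 in
L_e = K·L = 1 × 169 = 169.0 in
λ = L_e / r_min = 169.00 / 1.215 = 139

λ ≈ 139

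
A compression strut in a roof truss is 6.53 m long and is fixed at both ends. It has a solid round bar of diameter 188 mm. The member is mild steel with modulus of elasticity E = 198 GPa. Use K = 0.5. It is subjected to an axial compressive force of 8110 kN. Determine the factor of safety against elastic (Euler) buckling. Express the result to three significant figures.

n ≈ 1.39

I = πd⁴/64 = π×188⁴/64 = 6.132×10^7 mm⁴
I = 6.132×10^7 mm⁴ = 6.132×10^-5 m⁴
Effective length L_e = K·L = 0.5 × 6.53 = 3.265 m
P_cr = π²EI / L_e² = π² × 198×10⁹ × 6.132×10^-5 / 3.265² = 1.124×10^7 N
Factor of safety n = P_cr / P = 11241 / 8110 = 1.39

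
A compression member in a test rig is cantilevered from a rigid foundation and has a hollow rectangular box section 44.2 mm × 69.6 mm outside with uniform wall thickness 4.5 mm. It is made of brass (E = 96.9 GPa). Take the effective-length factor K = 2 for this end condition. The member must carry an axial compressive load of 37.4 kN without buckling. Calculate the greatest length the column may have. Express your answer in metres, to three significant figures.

Inner dimensions: h_i = 69.6 − 2×4.5 = 60.60 mm, b_i = 44.2 − 2×4.5 = 35.20 mm
Weak-axis I_min = (h_o·b_o³ − h_i·b_i³)/12 with b_o = 44.2, b_i = 35.20 mm (shorter outer/inner sides).
I_min = (69.6×44.2³ − 60.60×35.20³)/12 = 2.806×10^5 mm⁴
I = 2.806×10^-7 m⁴
At the buckling limit P_cr = P = 3.740×10^4 N
From P_cr = π²EI/(K·L)²:  L = (1/K)·√(π²EI/P_cr) = (1/2)·√(π²×9.69×10^10×2.806×10^-7/3.740×10^4)
L = 1.34 m

L_max ≈ 1.34 m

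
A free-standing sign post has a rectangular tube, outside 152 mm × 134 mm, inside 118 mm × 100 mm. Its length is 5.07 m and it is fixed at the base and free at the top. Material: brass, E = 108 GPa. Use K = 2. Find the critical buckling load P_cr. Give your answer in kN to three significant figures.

Weak-axis I_min = (h_o·b_o³ − h_i·b_i³)/12 with b_o = 134, b_i = 100.0 mm (shorter outer/inner sides).
I_min = (152×134³ − 118.0×100.0³)/12 = 2.064×10^7 mm⁴
I = 2.064×10^7 mm⁴ = 2.064×10^-5 m⁴
Effective length L_e = K·L = 2 × 5.07 = 10.14 m
P_cr = π²EI / L_e² = π² × 108×10⁹ × 2.064×10^-5 / 10.14² = 2.140×10^5 N

P_cr ≈ 214 kN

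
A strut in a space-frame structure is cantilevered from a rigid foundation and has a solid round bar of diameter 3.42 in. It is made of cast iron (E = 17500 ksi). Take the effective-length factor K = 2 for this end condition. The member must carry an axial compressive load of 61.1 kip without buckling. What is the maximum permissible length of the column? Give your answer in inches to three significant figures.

L_max ≈ 68.9 in

I = πd⁴/64 = π×3.42⁴/64 = 6.715 in⁴
At the buckling limit P_cr = P = 6.110×10^4 lb
From P_cr = π²EI/(K·L)²:  L = (1/K)·√(π²EI/P_cr) = (1/2)·√(π²×1.75×10^7×6.715/6.110×10^4)
L = 68.9 in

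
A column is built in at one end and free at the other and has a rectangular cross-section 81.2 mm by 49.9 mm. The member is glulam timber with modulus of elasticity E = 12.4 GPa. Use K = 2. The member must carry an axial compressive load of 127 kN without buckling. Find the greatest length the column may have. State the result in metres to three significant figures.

L_max ≈ 0.450 m

Buckling occurs about the weak axis: I_min = h·b³/12 with b = 49.9 mm (the shorter side).
I_min = 81.2×49.9³/12 = 8.408×10^5 mm⁴
I = 8.408×10^-7 m⁴
At the buckling limit P_cr = P = 1.270×10^5 N
From P_cr = π²EI/(K·L)²:  L = (1/K)·√(π²EI/P_cr) = (1/2)·√(π²×1.24×10^10×8.408×10^-7/1.270×10^5)
L = 0.450 m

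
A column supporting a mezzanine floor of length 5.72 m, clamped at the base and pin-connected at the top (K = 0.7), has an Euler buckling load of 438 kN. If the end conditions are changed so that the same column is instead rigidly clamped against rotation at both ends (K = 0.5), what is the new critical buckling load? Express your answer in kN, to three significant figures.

P_cr ∝ 1/K², so P_cr,new = P_cr,old × (K_old/K_new)² = 438 × (0.7/0.5)²
= 438 × 1.960 = 858 kN

P_cr ≈ 858 kN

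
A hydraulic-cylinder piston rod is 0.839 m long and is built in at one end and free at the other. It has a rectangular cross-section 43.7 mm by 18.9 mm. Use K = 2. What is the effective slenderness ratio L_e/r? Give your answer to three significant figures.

Buckling occurs about the weak axis: I_min = h·b³/12 with b = 18.9 mm (the shorter side).
I_min = 43.7×18.9³/12 = 2.459×10^4 mm⁴
A = 825.9 mm²;  r_min = √(I/A) = √(2.459×10^4/825.9) = 5.456 mm
L_e = K·L = 2 × 0.839 m = 1.678 m = 1678.0 mm
λ = L_e / r_min = 1678.0 / 5.456 = 308

λ ≈ 308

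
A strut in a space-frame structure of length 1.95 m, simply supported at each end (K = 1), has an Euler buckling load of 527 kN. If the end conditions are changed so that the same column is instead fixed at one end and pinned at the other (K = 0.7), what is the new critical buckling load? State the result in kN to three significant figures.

P_cr ≈ 1080 kN

P_cr ∝ 1/K², so P_cr,new = P_cr,old × (K_old/K_new)² = 527 × (1/0.7)²
= 527 × 2.041 = 1080 kN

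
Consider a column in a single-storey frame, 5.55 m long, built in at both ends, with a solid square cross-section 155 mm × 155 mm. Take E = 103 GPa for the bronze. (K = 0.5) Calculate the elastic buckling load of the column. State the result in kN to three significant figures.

P_cr ≈ 6350 kN

I = a⁴/12 = 155⁴/12 = 4.810×10^7 mm⁴
I = 4.810×10^7 mm⁴ = 4.810×10^-5 m⁴
Effective length L_e = K·L = 0.5 × 5.55 = 2.775 m
P_cr = π²EI / L_e² = π² × 103×10⁹ × 4.810×10^-5 / 2.775² = 6.350×10^6 N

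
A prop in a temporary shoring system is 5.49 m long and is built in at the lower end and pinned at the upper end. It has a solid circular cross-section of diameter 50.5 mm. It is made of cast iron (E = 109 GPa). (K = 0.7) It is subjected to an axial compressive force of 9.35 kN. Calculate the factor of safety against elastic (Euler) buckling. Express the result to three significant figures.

n ≈ 2.49

I = πd⁴/64 = π×50.5⁴/64 = 3.193×10^5 mm⁴
I = 3.193×10^5 mm⁴ = 3.193×10^-7 m⁴
Effective length L_e = K·L = 0.7 × 5.49 = 3.843 m
P_cr = π²EI / L_e² = π² × 109×10⁹ × 3.193×10^-7 / 3.843² = 2.326×10^4 N
Factor of safety n = P_cr / P = 23.255 / 9.35 = 2.49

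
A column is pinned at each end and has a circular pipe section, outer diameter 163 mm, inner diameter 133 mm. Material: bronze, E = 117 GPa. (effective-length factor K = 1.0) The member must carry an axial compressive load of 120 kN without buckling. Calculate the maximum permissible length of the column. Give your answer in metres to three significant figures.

L_max ≈ 13.6 m

d_o = 163 mm, d_i = 133 mm
I = π(d_o⁴ − d_i⁴)/64 = π(163⁴ − 133.0⁴)/64 = 1.929×10^7 mm⁴
I = 1.929×10^-5 m⁴
At the buckling limit P_cr = P = 1.200×10^5 N
From P_cr = π²EI/(K·L)²:  L = (1/K)·√(π²EI/P_cr) = (1/1)·√(π²×1.17×10^11×1.929×10^-5/1.200×10^5)
L = 13.6 m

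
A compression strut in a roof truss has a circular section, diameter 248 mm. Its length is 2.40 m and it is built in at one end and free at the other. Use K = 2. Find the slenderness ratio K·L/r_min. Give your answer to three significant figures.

For a solid circle r = d/4 = 248/4 = 62.00 mm
L_e = K·L = 2 × 2.40 m = 4.800 m = 4800.0 mm
λ = L_e / r_min = 4800.0 / 62.00 = 77.4

λ ≈ 77.4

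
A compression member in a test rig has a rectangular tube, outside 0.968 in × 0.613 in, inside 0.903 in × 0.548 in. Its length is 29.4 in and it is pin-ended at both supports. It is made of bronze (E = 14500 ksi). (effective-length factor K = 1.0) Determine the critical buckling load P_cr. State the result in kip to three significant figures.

P_cr ≈ 1.03 kip

Weak-axis I_min = (h_o·b_o³ − h_i·b_i³)/12 with b_o = 0.613, b_i = 0.5480 in (shorter outer/inner sides).
I_min = (0.968×0.613³ − 0.9030×0.5480³)/12 = 6.198×10^-3 in⁴
Effective length L_e = K·L = 1 × 29.4 = 29.40 in
P_cr = π²EI / L_e² = π² × 14500×10³ × 6.198×10^-3 / 29.40² = 1.026×10^3 lb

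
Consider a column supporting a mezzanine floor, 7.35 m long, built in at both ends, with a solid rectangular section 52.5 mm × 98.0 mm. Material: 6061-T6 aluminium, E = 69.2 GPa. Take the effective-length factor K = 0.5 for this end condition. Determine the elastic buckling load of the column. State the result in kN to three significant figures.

Buckling occurs about the weak axis: I_min = h·b³/12 with b = 52.5 mm (the shorter side).
I_min = 98.0×52.5³/12 = 1.182×10^6 mm⁴
I = 1.182×10^6 mm⁴ = 1.182×10^-6 m⁴
Effective length L_e = K·L = 0.5 × 7.35 = 3.675 m
P_cr = π²EI / L_e² = π² × 69.2×10⁹ × 1.182×10^-6 / 3.675² = 5.976×10^4 N

P_cr ≈ 59.8 kN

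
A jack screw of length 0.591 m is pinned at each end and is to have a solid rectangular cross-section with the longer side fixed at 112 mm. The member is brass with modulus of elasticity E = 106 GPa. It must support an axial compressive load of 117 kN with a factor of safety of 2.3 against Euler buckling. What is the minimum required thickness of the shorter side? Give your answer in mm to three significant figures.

Required P_cr = n·P = 2.3 × 117 = 269.1 kN
L_e = K·L = 1 × 0.591 = 0.5910 m
Required I = P_cr·L_e²/(π²E) = 2.691×10^5 × 0.5910² / (π² × 1.06×10^11) = 8.984×10^-8 m⁴
I_req = 8.984×10^4 mm⁴
Rectangle, weak axis: I_min = h·b³/12 with h = 112 mm fixed  ⇒  b = (12I/h)^(1/3) = 21.3 mm

b ≈ 21.3 mm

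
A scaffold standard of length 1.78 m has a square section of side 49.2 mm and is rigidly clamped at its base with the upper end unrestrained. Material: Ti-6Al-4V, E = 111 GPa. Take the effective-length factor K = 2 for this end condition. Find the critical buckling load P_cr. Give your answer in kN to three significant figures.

P_cr ≈ 42.2 kN

I = a⁴/12 = 49.2⁴/12 = 4.883×10^5 mm⁴
I = 4.883×10^5 mm⁴ = 4.883×10^-7 m⁴
Effective length L_e = K·L = 2 × 1.78 = 3.560 m
P_cr = π²EI / L_e² = π² × 111×10⁹ × 4.883×10^-7 / 3.560² = 4.221×10^4 N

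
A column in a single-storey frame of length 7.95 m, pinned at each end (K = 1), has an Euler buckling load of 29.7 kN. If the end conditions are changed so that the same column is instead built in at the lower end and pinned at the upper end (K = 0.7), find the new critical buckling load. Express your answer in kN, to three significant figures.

P_cr ≈ 60.6 kN

P_cr ∝ 1/K², so P_cr,new = P_cr,old × (K_old/K_new)² = 29.7 × (1/0.7)²
= 29.7 × 2.041 = 60.6 kN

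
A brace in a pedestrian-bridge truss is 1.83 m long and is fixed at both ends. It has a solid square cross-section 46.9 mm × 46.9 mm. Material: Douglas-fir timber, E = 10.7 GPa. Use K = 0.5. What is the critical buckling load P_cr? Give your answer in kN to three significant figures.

P_cr ≈ 50.9 kN

I = a⁴/12 = 46.9⁴/12 = 4.032×10^5 mm⁴
I = 4.032×10^5 mm⁴ = 4.032×10^-7 m⁴
Effective length L_e = K·L = 0.5 × 1.83 = 0.9150 m
P_cr = π²EI / L_e² = π² × 10.7×10⁹ × 4.032×10^-7 / 0.9150² = 5.086×10^4 N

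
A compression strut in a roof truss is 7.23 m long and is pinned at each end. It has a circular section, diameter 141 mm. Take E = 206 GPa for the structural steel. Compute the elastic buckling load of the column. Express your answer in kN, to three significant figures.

I = πd⁴/64 = π×141⁴/64 = 1.940×10^7 mm⁴
I = 1.940×10^7 mm⁴ = 1.940×10^-5 m⁴
Effective length L_e = K·L = 1 × 7.23 = 7.230 m
P_cr = π²EI / L_e² = π² × 206×10⁹ × 1.940×10^-5 / 7.230² = 7.546×10^5 N

P_cr ≈ 755 kN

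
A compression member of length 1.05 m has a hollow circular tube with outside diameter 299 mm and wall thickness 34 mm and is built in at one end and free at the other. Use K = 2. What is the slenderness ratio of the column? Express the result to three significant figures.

Inner diameter d_i = 299 − 2×34 = 231.0 mm
I = π(d_o⁴ − d_i⁴)/64 = π(299⁴ − 231.0⁴)/64 = 2.526×10^8 mm⁴
A = 2.831×10^4 mm²;  r_min = √(I/A) = √(2.526×10^8/2.831×10^4) = 94.46 mm
L_e = K·L = 2 × 1.05 m = 2.100 m = 2100.0 mm
λ = L_e / r_min = 2100.0 / 94.46 = 22.2

λ ≈ 22.2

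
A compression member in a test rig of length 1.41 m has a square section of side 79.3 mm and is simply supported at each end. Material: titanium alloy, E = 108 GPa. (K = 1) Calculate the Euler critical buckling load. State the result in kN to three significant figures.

P_cr ≈ 1770 kN

I = a⁴/12 = 79.3⁴/12 = 3.295×10^6 mm⁴
I = 3.295×10^6 mm⁴ = 3.295×10^-6 m⁴
Effective length L_e = K·L = 1 × 1.41 = 1.410 m
P_cr = π²EI / L_e² = π² × 108×10⁹ × 3.295×10^-6 / 1.410² = 1.767×10^6 N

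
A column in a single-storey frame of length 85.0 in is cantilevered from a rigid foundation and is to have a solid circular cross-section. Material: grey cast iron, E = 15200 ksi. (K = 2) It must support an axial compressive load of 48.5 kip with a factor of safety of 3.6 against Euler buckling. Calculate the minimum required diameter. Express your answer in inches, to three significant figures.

d ≈ 5.12 in

Required P_cr = n·P = 3.6 × 48.5 = 174.6 kip
L_e = K·L = 2 × 85.0 = 170.0 in
Required I = P_cr·L_e²/(π²E) = 1.746×10^5 × 170.0² / (π² × 1.52×10^7) = 33.64 in⁴
Solid circle: I = πd⁴/64  ⇒  d = (64I/π)^(1/4) = (64×33.64/π)^(1/4) = 5.12 in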